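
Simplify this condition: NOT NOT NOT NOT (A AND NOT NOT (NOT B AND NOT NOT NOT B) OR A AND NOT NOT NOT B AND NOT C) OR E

A AND NOT B OR E

NOT NOT NOT NOT (A AND NOT NOT (NOT B AND NOT NOT NOT B) OR A AND NOT NOT NOT B AND NOT C) OR E
= NOT NOT (A AND NOT NOT (NOT B AND NOT NOT NOT B) OR A AND NOT NOT NOT B AND NOT C) OR E   [double negation]
= NOT NOT (A AND NOT NOT (NOT B AND NOT B) OR A AND NOT NOT NOT B AND NOT C) OR E   [double negation]
= NOT NOT (A AND NOT NOT NOT B OR A AND NOT NOT NOT B AND NOT C) OR E   [idempotence]
= NOT NOT (A AND NOT NOT NOT B) OR E   [absorption]
= A AND NOT NOT NOT B OR E   [double negation]
= A AND NOT B OR E   [double negation]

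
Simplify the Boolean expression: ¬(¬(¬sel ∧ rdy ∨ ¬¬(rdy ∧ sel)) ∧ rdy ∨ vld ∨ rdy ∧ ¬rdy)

¬vld

¬(¬(¬sel ∧ rdy ∨ ¬¬(rdy ∧ sel)) ∧ rdy ∨ vld ∨ rdy ∧ ¬rdy)
= ¬(¬(¬sel ∧ rdy ∨ ¬¬(rdy ∧ sel)) ∧ rdy ∨ vld)   (complement / identity)
= ¬(¬(¬sel ∧ rdy ∨ rdy ∧ sel) ∧ rdy ∨ vld)   (double negation)
= ¬(¬rdy ∧ rdy ∨ vld)   (distribution)
= ¬vld   (complement / identity)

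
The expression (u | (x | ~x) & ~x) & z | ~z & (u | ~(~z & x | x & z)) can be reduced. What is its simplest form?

u | ~x

(u | (x | ~x) & ~x) & z | ~z & (u | ~(~z & x | x & z))
= (u | (x | ~x) & ~x) & z | ~z & (u | ~x)
= (u | ~x) & z | ~z & (u | ~x)
= u | ~x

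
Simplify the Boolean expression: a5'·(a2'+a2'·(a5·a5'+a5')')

a5'·(a2'+a2'·(a5·a5'+a5')')
= a5'·(a2'+a2'·(a5')')   — complement / identity
= a5'·(a2'+a2'·a5)   — double negation
= a5'·a2'   — absorption

a5'·a2'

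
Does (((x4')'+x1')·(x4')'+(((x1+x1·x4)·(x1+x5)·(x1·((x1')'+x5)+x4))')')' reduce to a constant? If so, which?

(((x4')'+x1')·(x4')'+(((x1+x1·x4)·(x1+x5)·(x1·((x1')'+x5)+x4))')')'
= (((x4')'+x1')·(x4')'+(((x1+x1·x4)·(x1+x5)·(x1·(x1+x5)+x4))')')'   [double negation]
= ((x4')'+(((x1+x1·x4)·(x1+x5)·(x1·(x1+x5)+x4))')')'   [absorption]
= x4'·((x1+x1·x4)·(x1+x5)·(x1·(x1+x5)+x4))'   [De Morgan]
= x4'·(x1·(x1+x5)·(x1·(x1+x5)+x4))'   [absorption]
= x4'·(x1·(x1+x5))'   [absorption]
= x4'·x1'   [absorption]
This depends on x1, x4, so it is not a constant.

no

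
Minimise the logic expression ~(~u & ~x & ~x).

u | x

~(~u & ~x & ~x)
= ~(~u & ~x)   (idempotence)
= u | x   (De Morgan)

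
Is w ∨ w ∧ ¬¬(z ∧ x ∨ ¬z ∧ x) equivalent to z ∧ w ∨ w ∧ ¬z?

E1: w ∨ w ∧ ¬¬(z ∧ x ∨ ¬z ∧ x)
    = w ∨ w ∧ ¬¬x   — distribution
    = w ∨ w ∧ x   — double negation
    = w   — absorption
E2: z ∧ w ∨ w ∧ ¬z
    = w   — distribution
Both reduce to w, so they are equivalent.

Yes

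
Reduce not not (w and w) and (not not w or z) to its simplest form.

w

not not (w and w) and (not not w or z)
= not not w and (not not w or z)   — idempotence
= not not w   — absorption
= w   — double negation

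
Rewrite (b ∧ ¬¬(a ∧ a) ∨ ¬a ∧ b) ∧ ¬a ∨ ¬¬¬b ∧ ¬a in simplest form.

(b ∧ ¬¬(a ∧ a) ∨ ¬a ∧ b) ∧ ¬a ∨ ¬¬¬b ∧ ¬a
= (b ∧ ¬¬a ∨ ¬a ∧ b) ∧ ¬a ∨ ¬¬¬b ∧ ¬a   — idempotence
= (b ∧ a ∨ ¬a ∧ b) ∧ ¬a ∨ ¬¬¬b ∧ ¬a   — double negation
= b ∧ ¬a ∨ ¬¬¬b ∧ ¬a   — distribution
= b ∧ ¬a ∨ ¬b ∧ ¬a   — double negation
= ¬a   — distribution

¬a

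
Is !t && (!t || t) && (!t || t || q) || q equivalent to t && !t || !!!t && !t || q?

Yes

E1: !t && (!t || t) && (!t || t || q) || q
    = !t && (!t || t) || q   [absorption]
    = !t || q   [complement / identity]
E2: t && !t || !!!t && !t || q
    = t && !t || !t && !t || q   [double negation]
    = !t || q   [distribution]
Both reduce to !t || q, so they are equivalent.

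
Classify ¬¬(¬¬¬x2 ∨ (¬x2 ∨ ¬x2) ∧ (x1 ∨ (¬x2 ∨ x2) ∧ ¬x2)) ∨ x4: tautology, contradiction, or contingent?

contingent

¬¬(¬¬¬x2 ∨ (¬x2 ∨ ¬x2) ∧ (x1 ∨ (¬x2 ∨ x2) ∧ ¬x2)) ∨ x4
= ¬¬(¬¬¬x2 ∨ (¬x2 ∨ ¬x2) ∧ (x1 ∨ ¬x2)) ∨ x4
= ¬¬(¬x2 ∨ (¬x2 ∨ ¬x2) ∧ (x1 ∨ ¬x2)) ∨ x4
= ¬¬(¬x2 ∨ ¬x2 ∧ x1 ∨ ¬x2) ∨ x4
= ¬¬(¬x2 ∨ ¬x2) ∨ x4
= ¬¬¬x2 ∨ x4
= ¬x2 ∨ x4
This depends on x2, x4, so it is not a constant.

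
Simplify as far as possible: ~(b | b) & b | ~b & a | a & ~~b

~(b | b) & b | ~b & a | a & ~~b
= ~b & b | ~b & a | a & ~~b
= ~b & b | ~b & a | a & b
= ~b & a | a & b
= a

a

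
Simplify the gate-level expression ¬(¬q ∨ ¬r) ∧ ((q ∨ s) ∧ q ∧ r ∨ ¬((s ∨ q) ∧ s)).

¬(¬q ∨ ¬r) ∧ ((q ∨ s) ∧ q ∧ r ∨ ¬((s ∨ q) ∧ s))
= ¬(¬q ∨ ¬r) ∧ (q ∧ r ∨ ¬((s ∨ q) ∧ s))
= ¬(¬q ∨ ¬r) ∧ (q ∧ r ∨ ¬s)
= q ∧ r ∧ (q ∧ r ∨ ¬s)
= q ∧ r

q ∧ r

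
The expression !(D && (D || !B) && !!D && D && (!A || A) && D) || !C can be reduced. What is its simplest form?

!D || !C

!(D && (D || !B) && !!D && D && (!A || A) && D) || !C
= !(D && (D || !B) && D && D && (!A || A) && D) || !C   (double negation)
= !(D && (D || !B) && D && D && D) || !C   (complement / identity)
= !(D && D && D && D) || !C   (absorption)
= !(D && D) || !C   (idempotence)
= !D || !C   (idempotence)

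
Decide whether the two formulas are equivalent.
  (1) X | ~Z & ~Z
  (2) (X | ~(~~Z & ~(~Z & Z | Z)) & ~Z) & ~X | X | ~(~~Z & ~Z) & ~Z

E1: X | ~Z & ~Z
    = X | ~Z   (idempotence)
E2: (X | ~(~~Z & ~(~Z & Z | Z)) & ~Z) & ~X | X | ~(~~Z & ~Z) & ~Z
    = (X | ~(~~Z & ~Z) & ~Z) & ~X | X | ~(~~Z & ~Z) & ~Z   (complement / identity)
    = X | ~(~~Z & ~Z) & ~Z   (absorption)
    = X | (~Z | Z) & ~Z   (De Morgan)
    = X | ~Z   (complement / identity)
Both reduce to X | ~Z, so they are equivalent.

Yes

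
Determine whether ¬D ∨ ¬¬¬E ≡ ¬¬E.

No

E1: ¬D ∨ ¬¬¬E
    = ¬D ∨ ¬E   — double negation
E2: ¬¬E
    = E   — double negation
These differ: at D=0, E=0, E1 = 1 but E2 = 0.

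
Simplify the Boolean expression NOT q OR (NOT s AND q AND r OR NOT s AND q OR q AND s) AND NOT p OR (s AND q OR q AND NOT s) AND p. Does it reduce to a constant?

NOT q OR (NOT s AND q AND r OR NOT s AND q OR q AND s) AND NOT p OR (s AND q OR q AND NOT s) AND p
= NOT q OR (NOT s AND q AND r OR NOT s AND q OR q AND s) AND NOT p OR q AND p   [distribution]
= NOT q OR (NOT s AND q OR q AND s) AND NOT p OR q AND p   [absorption]
= NOT q OR q AND NOT p OR q AND p   [distribution]
= NOT q OR q   [distribution]
= TRUE   [complement]

TRUE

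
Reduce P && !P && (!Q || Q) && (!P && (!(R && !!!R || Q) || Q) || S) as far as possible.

P && !P && (!Q || Q) && (!P && (!(R && !!!R || Q) || Q) || S)
= P && !P && (!Q || Q) && (!P && (!(R && !R || Q) || Q) || S)   (double negation)
= P && !P && (!Q || Q) && (!P && (!Q || Q) || S)   (complement / identity)
= P && !P && (!Q || Q)   (absorption)
= P && !P   (complement / identity)
= false   (complement)

false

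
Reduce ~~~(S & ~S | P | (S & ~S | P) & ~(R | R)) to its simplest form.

~P

~~~(S & ~S | P | (S & ~S | P) & ~(R | R))
= ~~~(S & ~S | P | (S & ~S | P) & ~R)   (idempotence)
= ~~~(S & ~S | P)   (absorption)
= ~~~P   (complement / identity)
= ~P   (double negation)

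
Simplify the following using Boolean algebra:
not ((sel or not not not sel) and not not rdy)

not rdy

not ((sel or not not not sel) and not not rdy)
= not ((sel or not sel) and not not rdy)   (double negation)
= not not not rdy   (complement / identity)
= not rdy   (double negation)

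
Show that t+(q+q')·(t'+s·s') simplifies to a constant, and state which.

1

t+(q+q')·(t'+s·s')
= t+t'+s·s'   [complement / identity]
= t+t'   [complement / identity]
= 1   [complement]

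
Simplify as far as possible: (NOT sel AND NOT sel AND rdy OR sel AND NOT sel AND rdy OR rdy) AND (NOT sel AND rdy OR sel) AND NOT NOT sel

(NOT sel AND NOT sel AND rdy OR sel AND NOT sel AND rdy OR rdy) AND (NOT sel AND rdy OR sel) AND NOT NOT sel
= (NOT sel AND rdy OR rdy) AND (NOT sel AND rdy OR sel) AND NOT NOT sel   (distribution)
= (NOT sel AND rdy OR rdy AND sel) AND NOT NOT sel   (distribution)
= (NOT sel AND rdy OR rdy AND sel) AND sel   (double negation)
= rdy AND sel   (distribution)

rdy AND sel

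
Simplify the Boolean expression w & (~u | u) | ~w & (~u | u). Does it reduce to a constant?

1

w & (~u | u) | ~w & (~u | u)
= ~u | u   [distribution]
= 1   [complement]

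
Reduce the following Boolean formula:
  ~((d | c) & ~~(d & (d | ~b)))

~d

~((d | c) & ~~(d & (d | ~b)))
= ~((d | c) & d & (d | ~b))
= ~((d | c) & d)
= ~d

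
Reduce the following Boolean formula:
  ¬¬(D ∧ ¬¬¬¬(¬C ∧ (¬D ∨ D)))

¬¬(D ∧ ¬¬¬¬(¬C ∧ (¬D ∨ D)))
= ¬¬(D ∧ ¬¬(¬C ∧ (¬D ∨ D)))   — double negation
= ¬¬(D ∧ ¬¬¬C)   — complement / identity
= ¬¬(D ∧ ¬C)   — double negation
= D ∧ ¬C   — double negation

D ∧ ¬C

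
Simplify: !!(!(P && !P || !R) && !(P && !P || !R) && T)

R && T

!!(!(P && !P || !R) && !(P && !P || !R) && T)
= !!(!(P && !P || !R) && T)
= !!(!!R && T)
= !!R && T
= R && T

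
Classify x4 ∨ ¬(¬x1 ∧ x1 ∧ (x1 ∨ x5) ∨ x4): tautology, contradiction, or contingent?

x4 ∨ ¬(¬x1 ∧ x1 ∧ (x1 ∨ x5) ∨ x4)
= x4 ∨ ¬(¬x1 ∧ x1 ∨ x4)   (absorption)
= x4 ∨ ¬x4   (complement / identity)
= True   (complement)

tautology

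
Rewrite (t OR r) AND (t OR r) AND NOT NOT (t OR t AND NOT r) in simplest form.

(t OR r) AND (t OR r) AND NOT NOT (t OR t AND NOT r)
= (t OR r) AND (t OR r) AND (t OR t AND NOT r)   (double negation)
= (t OR r) AND (t OR r) AND t   (absorption)
= (t OR r) AND t   (idempotence)
= t   (absorption)

t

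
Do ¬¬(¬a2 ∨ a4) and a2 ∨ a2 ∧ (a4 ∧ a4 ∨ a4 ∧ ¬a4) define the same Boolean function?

No

E1: ¬¬(¬a2 ∨ a4)
    = ¬a2 ∨ a4   — double negation
E2: a2 ∨ a2 ∧ (a4 ∧ a4 ∨ a4 ∧ ¬a4)
    = a2 ∨ a2 ∧ a4   — distribution
    = a2   — absorption
These differ: at a2=0, a4=0, E1 = 1 but E2 = 0.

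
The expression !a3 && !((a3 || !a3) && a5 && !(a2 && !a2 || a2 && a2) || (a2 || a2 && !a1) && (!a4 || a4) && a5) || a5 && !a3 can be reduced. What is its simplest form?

!a3

!a3 && !((a3 || !a3) && a5 && !(a2 && !a2 || a2 && a2) || (a2 || a2 && !a1) && (!a4 || a4) && a5) || a5 && !a3
= !a3 && !((a3 || !a3) && a5 && !(a2 && !a2 || a2 && a2) || a2 && (!a4 || a4) && a5) || a5 && !a3
= !a3 && !((a3 || !a3) && a5 && !(a2 && !a2 || a2 && a2) || a2 && a5) || a5 && !a3
= !a3 && !((a3 || !a3) && a5 && !a2 || a2 && a5) || a5 && !a3
= !a3 && !(a5 && !a2 || a2 && a5) || a5 && !a3
= !a3 && !a5 || a5 && !a3
= !a3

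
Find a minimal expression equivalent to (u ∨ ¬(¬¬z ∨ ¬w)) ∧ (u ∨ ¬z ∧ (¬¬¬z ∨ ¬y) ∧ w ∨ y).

u ∨ ¬z ∧ w

(u ∨ ¬(¬¬z ∨ ¬w)) ∧ (u ∨ ¬z ∧ (¬¬¬z ∨ ¬y) ∧ w ∨ y)
= (u ∨ ¬z ∧ w) ∧ (u ∨ ¬z ∧ (¬¬¬z ∨ ¬y) ∧ w ∨ y)   [De Morgan]
= (u ∨ ¬z ∧ w) ∧ (u ∨ ¬z ∧ (¬z ∨ ¬y) ∧ w ∨ y)   [double negation]
= (u ∨ ¬z ∧ w) ∧ (u ∨ ¬z ∧ w ∨ y)   [absorption]
= u ∨ ¬z ∧ w   [absorption]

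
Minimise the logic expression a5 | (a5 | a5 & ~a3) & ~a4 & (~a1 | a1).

a5

a5 | (a5 | a5 & ~a3) & ~a4 & (~a1 | a1)
= a5 | a5 & ~a4 & (~a1 | a1)
= a5 | a5 & ~a4
= a5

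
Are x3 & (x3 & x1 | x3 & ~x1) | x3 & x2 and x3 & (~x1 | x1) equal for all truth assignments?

Yes

E1: x3 & (x3 & x1 | x3 & ~x1) | x3 & x2
    = x3 & x3 | x3 & x2   — distribution
    = (x3 | x2) & x3   — distribution
    = x3   — absorption
E2: x3 & (~x1 | x1)
    = x3   — complement / identity
Both reduce to x3, so they are equivalent.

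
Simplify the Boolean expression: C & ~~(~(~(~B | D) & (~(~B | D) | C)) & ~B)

C & ~B

C & ~~(~(~(~B | D) & (~(~B | D) | C)) & ~B)
= C & ~~(~~(~B | D) & ~B)
= C & ~~((~B | D) & ~B)
= C & ~~~B
= C & ~B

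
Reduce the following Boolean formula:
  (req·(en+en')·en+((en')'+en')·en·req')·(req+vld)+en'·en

en·(req+vld)

(req·(en+en')·en+((en')'+en')·en·req')·(req+vld)+en'·en
= (req·(en+en')·en+(en+en')·en·req')·(req+vld)+en'·en   — double negation
= (en+en')·en·(req+vld)+en'·en   — distribution
= (en+en')·en·(req+vld)   — complement / identity
= en·(req+vld)   — complement / identity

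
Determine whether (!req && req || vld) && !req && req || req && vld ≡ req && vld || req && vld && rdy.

Yes

E1: (!req && req || vld) && !req && req || req && vld
    = !req && req || req && vld   — absorption
    = req && vld   — complement / identity
E2: req && vld || req && vld && rdy
    = req && vld   — absorption
Both reduce to req && vld, so they are equivalent.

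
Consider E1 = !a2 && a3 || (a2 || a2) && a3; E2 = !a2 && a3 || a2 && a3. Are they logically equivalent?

E1: !a2 && a3 || (a2 || a2) && a3
    = !a2 && a3 || a2 && a3
    = a3
E2: !a2 && a3 || a2 && a3
    = a3
Both reduce to a3, so they are equivalent.

Yes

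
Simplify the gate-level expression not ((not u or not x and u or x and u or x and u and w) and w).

not w

not ((not u or not x and u or x and u or x and u and w) and w)
= not ((not u or not x and u or x and u) and w)   [absorption]
= not ((not u or u) and w)   [distribution]
= not w   [complement / identity]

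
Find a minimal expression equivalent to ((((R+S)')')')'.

R+S

((((R+S)')')')'
= ((R+S)')'   (double negation)
= R+S   (double negation)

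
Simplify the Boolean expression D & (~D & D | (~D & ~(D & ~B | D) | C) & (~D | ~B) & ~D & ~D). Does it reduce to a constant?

D & (~D & D | (~D & ~(D & ~B | D) | C) & (~D | ~B) & ~D & ~D)
= D & (~D & D | (~D & ~D | C) & (~D | ~B) & ~D & ~D)   (absorption)
= D & (~D & D | (~D & ~D | C) & ~D & ~D)   (absorption)
= D & (~D & D | ~D & ~D)   (absorption)
= D & ~D   (distribution)
= 0   (complement)

0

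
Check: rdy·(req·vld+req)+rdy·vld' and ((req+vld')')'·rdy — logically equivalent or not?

E1: rdy·(req·vld+req)+rdy·vld'
    = rdy·req+rdy·vld'   (absorption)
    = (req+vld')·rdy   (distribution)
E2: ((req+vld')')'·rdy
    = (req+vld')·rdy   (double negation)
Both reduce to (req+vld')·rdy, so they are equivalent.

Yes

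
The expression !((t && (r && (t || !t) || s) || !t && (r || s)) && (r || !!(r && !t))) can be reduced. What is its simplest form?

!((t && (r && (t || !t) || s) || !t && (r || s)) && (r || !!(r && !t)))
= !((t && (r || s) || !t && (r || s)) && (r || !!(r && !t)))   [complement / identity]
= !((t && (r || s) || !t && (r || s)) && (r || r && !t))   [double negation]
= !((r || s) && (r || r && !t))   [distribution]
= !((r || s) && r)   [absorption]
= !r   [absorption]

!r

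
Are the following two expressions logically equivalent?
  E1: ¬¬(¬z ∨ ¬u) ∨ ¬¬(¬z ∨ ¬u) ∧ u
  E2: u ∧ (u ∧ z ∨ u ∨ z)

E1: ¬¬(¬z ∨ ¬u) ∨ ¬¬(¬z ∨ ¬u) ∧ u
    = ¬¬(¬z ∨ ¬u)   [absorption]
    = ¬z ∨ ¬u   [double negation]
E2: u ∧ (u ∧ z ∨ u ∨ z)
    = u ∧ (u ∨ z)   [absorption]
    = u   [absorption]
These differ: at u=0, z=0, E1 = 1 but E2 = 0.

No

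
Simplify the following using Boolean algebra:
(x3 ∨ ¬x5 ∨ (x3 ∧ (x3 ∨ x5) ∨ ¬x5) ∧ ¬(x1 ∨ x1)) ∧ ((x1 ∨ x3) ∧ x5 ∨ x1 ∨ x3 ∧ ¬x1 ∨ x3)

(x3 ∨ ¬x5 ∨ (x3 ∧ (x3 ∨ x5) ∨ ¬x5) ∧ ¬(x1 ∨ x1)) ∧ ((x1 ∨ x3) ∧ x5 ∨ x1 ∨ x3 ∧ ¬x1 ∨ x3)
= (x3 ∨ ¬x5 ∨ (x3 ∧ (x3 ∨ x5) ∨ ¬x5) ∧ ¬(x1 ∨ x1)) ∧ ((x1 ∨ x3) ∧ x5 ∨ x1 ∨ x3)   (absorption)
= (x3 ∨ ¬x5 ∨ (x3 ∧ (x3 ∨ x5) ∨ ¬x5) ∧ ¬x1) ∧ ((x1 ∨ x3) ∧ x5 ∨ x1 ∨ x3)   (idempotence)
= (x3 ∨ ¬x5 ∨ (x3 ∧ (x3 ∨ x5) ∨ ¬x5) ∧ ¬x1) ∧ (x1 ∨ x3)   (absorption)
= (x3 ∨ ¬x5 ∨ (x3 ∨ ¬x5) ∧ ¬x1) ∧ (x1 ∨ x3)   (absorption)
= (x3 ∨ ¬x5) ∧ (x1 ∨ x3)   (absorption)
= ¬x5 ∧ x1 ∨ x3   (distribution)

¬x5 ∧ x1 ∨ x3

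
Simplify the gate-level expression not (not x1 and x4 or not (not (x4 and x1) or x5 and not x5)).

not (not x1 and x4 or not (not (x4 and x1) or x5 and not x5))
= not (not x1 and x4 or not not (x4 and x1))
= not (not x1 and x4 or x4 and x1)
= not x4

not x4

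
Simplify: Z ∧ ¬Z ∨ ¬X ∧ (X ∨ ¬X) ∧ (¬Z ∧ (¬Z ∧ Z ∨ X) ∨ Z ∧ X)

False

Z ∧ ¬Z ∨ ¬X ∧ (X ∨ ¬X) ∧ (¬Z ∧ (¬Z ∧ Z ∨ X) ∨ Z ∧ X)
= Z ∧ ¬Z ∨ ¬X ∧ (¬Z ∧ (¬Z ∧ Z ∨ X) ∨ Z ∧ X)   [complement / identity]
= Z ∧ ¬Z ∨ ¬X ∧ (¬Z ∧ X ∨ Z ∧ X)   [complement / identity]
= Z ∧ ¬Z ∨ ¬X ∧ X   [distribution]
= ¬X ∧ X   [complement / identity]
= False   [complement]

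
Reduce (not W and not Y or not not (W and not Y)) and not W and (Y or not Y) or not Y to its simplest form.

(not W and not Y or not not (W and not Y)) and not W and (Y or not Y) or not Y
= (not W and not Y or not not (W and not Y)) and not W or not Y   (complement / identity)
= (not W and not Y or W and not Y) and not W or not Y   (double negation)
= not Y and not W or not Y   (distribution)
= not Y   (absorption)

not Y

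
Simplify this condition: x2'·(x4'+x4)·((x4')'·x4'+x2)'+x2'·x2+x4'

x2'+x4'

x2'·(x4'+x4)·((x4')'·x4'+x2)'+x2'·x2+x4'
= x2'·(x4'+x4)·(x4·x4'+x2)'+x2'·x2+x4'   (double negation)
= x2'·(x4'+x4)·x2'+x2'·x2+x4'   (complement / identity)
= x2'·x2'+x2'·x2+x4'   (complement / identity)
= x2'+x4'   (distribution)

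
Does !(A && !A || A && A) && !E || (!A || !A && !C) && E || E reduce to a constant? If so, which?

no

!(A && !A || A && A) && !E || (!A || !A && !C) && E || E
= !(A && !A || A && A) && !E || !A && E || E   [absorption]
= !A && !E || !A && E || E   [distribution]
= !A || E   [distribution]
This depends on A, E, so it is not a constant.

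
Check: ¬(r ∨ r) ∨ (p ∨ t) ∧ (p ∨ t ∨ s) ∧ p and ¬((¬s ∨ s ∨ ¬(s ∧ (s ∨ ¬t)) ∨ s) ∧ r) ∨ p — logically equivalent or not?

E1: ¬(r ∨ r) ∨ (p ∨ t) ∧ (p ∨ t ∨ s) ∧ p
    = ¬(r ∨ r) ∨ (p ∨ t) ∧ p   (absorption)
    = ¬(r ∨ r) ∨ p   (absorption)
    = ¬r ∨ p   (idempotence)
E2: ¬((¬s ∨ s ∨ ¬(s ∧ (s ∨ ¬t)) ∨ s) ∧ r) ∨ p
    = ¬((¬s ∨ s ∨ ¬s ∨ s) ∧ r) ∨ p   (absorption)
    = ¬((¬s ∨ s) ∧ r) ∨ p   (idempotence)
    = ¬r ∨ p   (complement / identity)
Both reduce to ¬r ∨ p, so they are equivalent.

Yes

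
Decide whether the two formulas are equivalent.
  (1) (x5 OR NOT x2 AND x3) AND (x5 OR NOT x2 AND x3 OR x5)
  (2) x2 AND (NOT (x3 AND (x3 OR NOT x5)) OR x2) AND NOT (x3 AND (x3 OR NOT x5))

No

E1: (x5 OR NOT x2 AND x3) AND (x5 OR NOT x2 AND x3 OR x5)
    = x5 OR NOT x2 AND x3   — absorption
E2: x2 AND (NOT (x3 AND (x3 OR NOT x5)) OR x2) AND NOT (x3 AND (x3 OR NOT x5))
    = x2 AND NOT (x3 AND (x3 OR NOT x5))   — absorption
    = x2 AND NOT x3   — absorption
These differ: at x2=0, x3=0, x5=1, E1 = 1 but E2 = 0.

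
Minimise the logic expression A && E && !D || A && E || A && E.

A && E && !D || A && E || A && E
= A && E || A && E   (absorption)
= A && E   (idempotence)

A && E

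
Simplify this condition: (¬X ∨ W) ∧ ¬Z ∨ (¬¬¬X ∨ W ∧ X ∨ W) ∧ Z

(¬X ∨ W) ∧ ¬Z ∨ (¬¬¬X ∨ W ∧ X ∨ W) ∧ Z
= (¬X ∨ W) ∧ ¬Z ∨ (¬¬¬X ∨ W) ∧ Z   [absorption]
= (¬X ∨ W) ∧ ¬Z ∨ (¬X ∨ W) ∧ Z   [double negation]
= ¬X ∨ W   [distribution]

¬X ∨ W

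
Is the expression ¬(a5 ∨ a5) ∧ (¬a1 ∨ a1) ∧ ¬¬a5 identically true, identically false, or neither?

identically false

¬(a5 ∨ a5) ∧ (¬a1 ∨ a1) ∧ ¬¬a5
= ¬(a5 ∨ a5) ∧ (¬a1 ∨ a1) ∧ a5   (double negation)
= ¬(a5 ∨ a5) ∧ a5   (complement / identity)
= ¬a5 ∧ a5   (idempotence)
= False   (complement)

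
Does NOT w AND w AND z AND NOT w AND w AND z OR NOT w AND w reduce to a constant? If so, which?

yes, False

NOT w AND w AND z AND NOT w AND w AND z OR NOT w AND w
= NOT w AND w AND z OR NOT w AND w   — idempotence
= NOT w AND w   — absorption
= FALSE   — complement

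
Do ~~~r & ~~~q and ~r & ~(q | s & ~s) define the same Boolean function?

E1: ~~~r & ~~~q
    = ~r & ~~~q   (double negation)
    = ~r & ~q   (double negation)
E2: ~r & ~(q | s & ~s)
    = ~r & ~q   (complement / identity)
Both reduce to ~r & ~q, so they are equivalent.

Yes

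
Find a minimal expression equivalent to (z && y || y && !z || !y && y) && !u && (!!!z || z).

y && !u

(z && y || y && !z || !y && y) && !u && (!!!z || z)
= (z && y || y && !z || !y && y) && !u && (!z || z)   (double negation)
= (z && y || y && !z || !y && y) && !u   (complement / identity)
= (z && y || y && !z) && !u   (complement / identity)
= y && !u   (distribution)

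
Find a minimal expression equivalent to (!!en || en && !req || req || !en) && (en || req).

(!!en || en && !req || req || !en) && (en || req)
= (en || en && !req || req || !en) && (en || req)
= (en || req || !en) && (en || req)
= en || req

en || req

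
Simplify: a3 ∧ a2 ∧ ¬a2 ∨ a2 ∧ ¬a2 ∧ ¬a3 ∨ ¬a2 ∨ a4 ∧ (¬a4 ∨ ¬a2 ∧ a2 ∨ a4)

a3 ∧ a2 ∧ ¬a2 ∨ a2 ∧ ¬a2 ∧ ¬a3 ∨ ¬a2 ∨ a4 ∧ (¬a4 ∨ ¬a2 ∧ a2 ∨ a4)
= a2 ∧ ¬a2 ∨ ¬a2 ∨ a4 ∧ (¬a4 ∨ ¬a2 ∧ a2 ∨ a4)   [distribution]
= a2 ∧ ¬a2 ∨ ¬a2 ∨ a4 ∧ (¬a4 ∨ a4)   [complement / identity]
= ¬a2 ∨ a4 ∧ (¬a4 ∨ a4)   [complement / identity]
= ¬a2 ∨ a4   [complement / identity]

¬a2 ∨ a4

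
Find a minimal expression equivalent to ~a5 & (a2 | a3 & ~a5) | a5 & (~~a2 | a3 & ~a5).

a2 | a3 & ~a5

~a5 & (a2 | a3 & ~a5) | a5 & (~~a2 | a3 & ~a5)
= ~a5 & (a2 | a3 & ~a5) | a5 & (a2 | a3 & ~a5)   — double negation
= a2 | a3 & ~a5   — distribution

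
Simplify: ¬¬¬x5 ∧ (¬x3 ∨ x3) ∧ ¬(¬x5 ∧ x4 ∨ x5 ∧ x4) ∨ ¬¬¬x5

¬¬¬x5 ∧ (¬x3 ∨ x3) ∧ ¬(¬x5 ∧ x4 ∨ x5 ∧ x4) ∨ ¬¬¬x5
= ¬¬¬x5 ∧ ¬(¬x5 ∧ x4 ∨ x5 ∧ x4) ∨ ¬¬¬x5   (complement / identity)
= ¬¬¬x5 ∧ ¬x4 ∨ ¬¬¬x5   (distribution)
= ¬¬¬x5   (absorption)
= ¬x5   (double negation)

¬x5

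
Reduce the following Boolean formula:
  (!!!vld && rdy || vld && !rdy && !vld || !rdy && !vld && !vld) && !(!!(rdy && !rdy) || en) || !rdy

!vld && !en || !rdy

(!!!vld && rdy || vld && !rdy && !vld || !rdy && !vld && !vld) && !(!!(rdy && !rdy) || en) || !rdy
= (!vld && rdy || vld && !rdy && !vld || !rdy && !vld && !vld) && !(!!(rdy && !rdy) || en) || !rdy   (double negation)
= (!vld && rdy || !rdy && !vld) && !(!!(rdy && !rdy) || en) || !rdy   (distribution)
= (!vld && rdy || !rdy && !vld) && !(rdy && !rdy || en) || !rdy   (double negation)
= (!vld && rdy || !rdy && !vld) && !en || !rdy   (complement / identity)
= !vld && !en || !rdy   (distribution)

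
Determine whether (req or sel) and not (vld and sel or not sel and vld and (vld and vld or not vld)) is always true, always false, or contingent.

contingent

(req or sel) and not (vld and sel or not sel and vld and (vld and vld or not vld))
= (req or sel) and not (vld and sel or not sel and vld and (vld or not vld))
= (req or sel) and not (vld and sel or not sel and vld)
= (req or sel) and not vld
This depends on req, sel, vld, so it is not a constant.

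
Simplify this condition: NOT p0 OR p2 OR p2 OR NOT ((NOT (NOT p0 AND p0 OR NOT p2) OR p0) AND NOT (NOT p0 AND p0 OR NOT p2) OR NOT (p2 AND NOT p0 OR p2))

NOT p0 OR p2 OR p2 OR NOT ((NOT (NOT p0 AND p0 OR NOT p2) OR p0) AND NOT (NOT p0 AND p0 OR NOT p2) OR NOT (p2 AND NOT p0 OR p2))
= NOT p0 OR p2 OR p2 OR NOT ((NOT (NOT p0 AND p0 OR NOT p2) OR p0) AND NOT (NOT p0 AND p0 OR NOT p2) OR NOT p2)
= NOT p0 OR p2 OR p2 OR NOT (NOT (NOT p0 AND p0 OR NOT p2) OR NOT p2)
= NOT p0 OR p2 OR NOT (NOT (NOT p0 AND p0 OR NOT p2) OR NOT p2)
= NOT p0 OR p2 OR (NOT p0 AND p0 OR NOT p2) AND p2
= NOT p0 OR p2 OR NOT p2 AND p2
= NOT p0 OR p2

NOT p0 OR p2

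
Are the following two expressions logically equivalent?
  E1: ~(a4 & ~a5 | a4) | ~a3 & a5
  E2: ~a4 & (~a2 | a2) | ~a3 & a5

Yes

E1: ~(a4 & ~a5 | a4) | ~a3 & a5
    = ~a4 | ~a3 & a5
E2: ~a4 & (~a2 | a2) | ~a3 & a5
    = ~a4 | ~a3 & a5
Both reduce to ~a4 | ~a3 & a5, so they are equivalent.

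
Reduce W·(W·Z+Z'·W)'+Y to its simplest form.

Y

W·(W·Z+Z'·W)'+Y
= W·W'+Y   (distribution)
= Y   (complement / identity)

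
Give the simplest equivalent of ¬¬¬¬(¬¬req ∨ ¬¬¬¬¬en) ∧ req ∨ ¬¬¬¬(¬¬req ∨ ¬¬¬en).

req ∨ ¬en

¬¬¬¬(¬¬req ∨ ¬¬¬¬¬en) ∧ req ∨ ¬¬¬¬(¬¬req ∨ ¬¬¬en)
= ¬¬¬¬(¬¬req ∨ ¬¬¬en) ∧ req ∨ ¬¬¬¬(¬¬req ∨ ¬¬¬en)
= ¬¬¬¬(¬¬req ∨ ¬¬¬en)
= ¬¬(¬¬req ∨ ¬¬¬en)
= ¬(¬req ∧ ¬¬en)
= req ∨ ¬en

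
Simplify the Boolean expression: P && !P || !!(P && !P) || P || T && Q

P || T && Q

P && !P || !!(P && !P) || P || T && Q
= !!(P && !P) || P || T && Q   — complement / identity
= P && !P || P || T && Q   — double negation
= P || T && Q   — complement / identity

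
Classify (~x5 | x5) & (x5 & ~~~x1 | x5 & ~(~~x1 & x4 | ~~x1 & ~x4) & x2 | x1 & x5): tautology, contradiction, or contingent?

(~x5 | x5) & (x5 & ~~~x1 | x5 & ~(~~x1 & x4 | ~~x1 & ~x4) & x2 | x1 & x5)
= x5 & ~~~x1 | x5 & ~(~~x1 & x4 | ~~x1 & ~x4) & x2 | x1 & x5   [complement / identity]
= x5 & ~~~x1 | x5 & ~~~x1 & x2 | x1 & x5   [distribution]
= x5 & ~~~x1 | x1 & x5   [absorption]
= x5 & ~x1 | x1 & x5   [double negation]
= x5   [distribution]
This depends on x5, so it is not a constant.

contingent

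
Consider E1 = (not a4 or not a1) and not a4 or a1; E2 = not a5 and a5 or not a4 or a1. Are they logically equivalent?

Yes

E1: (not a4 or not a1) and not a4 or a1
    = not a4 or a1   [absorption]
E2: not a5 and a5 or not a4 or a1
    = not a4 or a1   [complement / identity]
Both reduce to not a4 or a1, so they are equivalent.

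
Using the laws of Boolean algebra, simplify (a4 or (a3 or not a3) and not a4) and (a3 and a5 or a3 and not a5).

(a4 or (a3 or not a3) and not a4) and (a3 and a5 or a3 and not a5)
= (a4 or not a4) and (a3 and a5 or a3 and not a5)   — complement / identity
= a3 and a5 or a3 and not a5   — complement / identity
= a3   — distribution

a3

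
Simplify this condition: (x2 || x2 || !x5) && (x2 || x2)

(x2 || x2 || !x5) && (x2 || x2)
= x2 || x2   [absorption]
= x2   [idempotence]

x2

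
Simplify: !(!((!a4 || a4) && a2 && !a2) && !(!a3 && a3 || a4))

a4

!(!((!a4 || a4) && a2 && !a2) && !(!a3 && a3 || a4))
= !(!(a2 && !a2) && !(!a3 && a3 || a4))   (complement / identity)
= a2 && !a2 || !a3 && a3 || a4   (De Morgan)
= !a3 && a3 || a4   (complement / identity)
= a4   (complement / identity)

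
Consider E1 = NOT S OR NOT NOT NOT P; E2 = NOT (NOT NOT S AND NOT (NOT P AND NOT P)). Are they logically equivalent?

Yes

E1: NOT S OR NOT NOT NOT P
    = NOT S OR NOT P   (double negation)
E2: NOT (NOT NOT S AND NOT (NOT P AND NOT P))
    = NOT S OR NOT P AND NOT P   (De Morgan)
    = NOT S OR NOT P   (idempotence)
Both reduce to NOT S OR NOT P, so they are equivalent.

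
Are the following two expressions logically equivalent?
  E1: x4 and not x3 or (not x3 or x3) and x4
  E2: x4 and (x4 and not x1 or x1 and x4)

E1: x4 and not x3 or (not x3 or x3) and x4
    = x4 and not x3 or x4   (complement / identity)
    = x4   (absorption)
E2: x4 and (x4 and not x1 or x1 and x4)
    = x4 and x4   (distribution)
    = x4   (idempotence)
Both reduce to x4, so they are equivalent.

Yes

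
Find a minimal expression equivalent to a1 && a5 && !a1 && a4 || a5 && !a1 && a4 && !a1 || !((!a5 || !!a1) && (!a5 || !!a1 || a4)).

a5 && !a1

a1 && a5 && !a1 && a4 || a5 && !a1 && a4 && !a1 || !((!a5 || !!a1) && (!a5 || !!a1 || a4))
= a1 && a5 && !a1 && a4 || a5 && !a1 && a4 && !a1 || !(!a5 || !!a1)   (absorption)
= a1 && a5 && !a1 && a4 || a5 && !a1 && a4 && !a1 || a5 && !a1   (De Morgan)
= a5 && !a1 && a4 || a5 && !a1   (distribution)
= a5 && !a1   (absorption)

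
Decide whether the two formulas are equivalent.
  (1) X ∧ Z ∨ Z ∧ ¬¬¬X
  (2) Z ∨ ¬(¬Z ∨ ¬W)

E1: X ∧ Z ∨ Z ∧ ¬¬¬X
    = X ∧ Z ∨ Z ∧ ¬X   (double negation)
    = Z   (distribution)
E2: Z ∨ ¬(¬Z ∨ ¬W)
    = Z ∨ Z ∧ W   (De Morgan)
    = Z   (absorption)
Both reduce to Z, so they are equivalent.

Yes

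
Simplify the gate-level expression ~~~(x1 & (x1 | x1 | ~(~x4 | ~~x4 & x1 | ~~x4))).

~~~(x1 & (x1 | x1 | ~(~x4 | ~~x4 & x1 | ~~x4)))
= ~~~(x1 & (x1 | x1 | ~(~x4 | ~~x4)))
= ~~~(x1 & (x1 | ~(~x4 | ~~x4)))
= ~~~(x1 & (x1 | x4 & ~x4))
= ~(x1 & (x1 | x4 & ~x4))
= ~(x1 & x1)
= ~x1

~x1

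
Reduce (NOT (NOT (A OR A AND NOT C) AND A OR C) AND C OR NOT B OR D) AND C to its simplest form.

(NOT B OR D) AND C

(NOT (NOT (A OR A AND NOT C) AND A OR C) AND C OR NOT B OR D) AND C
= (NOT (NOT A AND A OR C) AND C OR NOT B OR D) AND C   (absorption)
= (NOT C AND C OR NOT B OR D) AND C   (complement / identity)
= (NOT B OR D) AND C   (complement / identity)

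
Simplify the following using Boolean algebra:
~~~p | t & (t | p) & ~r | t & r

~p | t

~~~p | t & (t | p) & ~r | t & r
= ~~~p | t & ~r | t & r   — absorption
= ~p | t & ~r | t & r   — double negation
= ~p | t   — distribution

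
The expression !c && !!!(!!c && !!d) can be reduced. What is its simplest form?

!c

!c && !!!(!!c && !!d)
= !c && !!(!c || !d)   (De Morgan)
= !c && (!c || !d)   (double negation)
= !c   (absorption)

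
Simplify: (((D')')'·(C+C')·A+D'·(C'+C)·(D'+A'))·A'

D'·A'

(((D')')'·(C+C')·A+D'·(C'+C)·(D'+A'))·A'
= (((D')')'·(C+C')·A+D'·(D'+A'))·A'   — complement / identity
= (((D')')'·(C+C')·A+D')·A'   — absorption
= (((D')')'·A+D')·A'   — complement / identity
= (D'·A+D')·A'   — double negation
= D'·A'   — absorption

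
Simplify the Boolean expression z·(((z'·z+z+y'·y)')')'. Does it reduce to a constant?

z·(((z'·z+z+y'·y)')')'
= z·(((z'·z+z)')')'   (complement / identity)
= z·((z')')'   (complement / identity)
= z·z'   (double negation)
= 0   (complement)

0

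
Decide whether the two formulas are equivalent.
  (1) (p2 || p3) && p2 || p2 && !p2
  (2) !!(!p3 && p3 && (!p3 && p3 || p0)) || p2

Yes

E1: (p2 || p3) && p2 || p2 && !p2
    = p2 || p2 && !p2
    = p2
E2: !!(!p3 && p3 && (!p3 && p3 || p0)) || p2
    = !!(!p3 && p3) || p2
    = !p3 && p3 || p2
    = p2
Both reduce to p2, so they are equivalent.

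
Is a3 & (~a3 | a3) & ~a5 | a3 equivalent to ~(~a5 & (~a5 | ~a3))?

No

E1: a3 & (~a3 | a3) & ~a5 | a3
    = a3 & ~a5 | a3
    = a3
E2: ~(~a5 & (~a5 | ~a3))
    = ~~a5
    = a5
These differ: at a3=0, a5=1, E1 = 0 but E2 = 1.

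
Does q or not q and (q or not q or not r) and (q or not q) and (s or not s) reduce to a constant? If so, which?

q or not q and (q or not q or not r) and (q or not q) and (s or not s)
= q or not q and (q or not q) and (s or not s)
= q or not q and (q or not q)
= q or not q
= True

yes, True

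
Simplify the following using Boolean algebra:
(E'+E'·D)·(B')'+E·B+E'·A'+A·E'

(E'+E'·D)·(B')'+E·B+E'·A'+A·E'
= E'·(B')'+E·B+E'·A'+A·E'   [absorption]
= E'·(B')'+E·B+E'   [distribution]
= E'·B+E·B+E'   [double negation]
= B+E'   [distribution]

B+E'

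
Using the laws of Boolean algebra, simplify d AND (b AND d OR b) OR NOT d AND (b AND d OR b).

b

d AND (b AND d OR b) OR NOT d AND (b AND d OR b)
= b AND d OR b   (distribution)
= b   (absorption)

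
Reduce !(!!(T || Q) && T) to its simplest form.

!T

!(!!(T || Q) && T)
= !((T || Q) && T)
= !T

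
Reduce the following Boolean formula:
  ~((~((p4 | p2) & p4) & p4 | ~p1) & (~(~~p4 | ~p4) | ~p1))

~((~((p4 | p2) & p4) & p4 | ~p1) & (~(~~p4 | ~p4) | ~p1))
= ~((~p4 & p4 | ~p1) & (~(~~p4 | ~p4) | ~p1))   — absorption
= ~((~p4 & p4 | ~p1) & (~p4 & p4 | ~p1))   — De Morgan
= ~(~p4 & p4 | ~p1)   — idempotence
= ~~p1   — complement / identity
= p1   — double negation

p1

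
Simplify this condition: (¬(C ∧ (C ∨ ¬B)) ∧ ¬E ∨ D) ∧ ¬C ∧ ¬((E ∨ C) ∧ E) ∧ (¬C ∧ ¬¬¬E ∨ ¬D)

¬C ∧ ¬E

(¬(C ∧ (C ∨ ¬B)) ∧ ¬E ∨ D) ∧ ¬C ∧ ¬((E ∨ C) ∧ E) ∧ (¬C ∧ ¬¬¬E ∨ ¬D)
= (¬C ∧ ¬E ∨ D) ∧ ¬C ∧ ¬((E ∨ C) ∧ E) ∧ (¬C ∧ ¬¬¬E ∨ ¬D)   [absorption]
= (¬C ∧ ¬E ∨ D) ∧ ¬C ∧ ¬((E ∨ C) ∧ E) ∧ (¬C ∧ ¬E ∨ ¬D)   [double negation]
= (¬C ∧ ¬E ∨ D) ∧ ¬C ∧ ¬E ∧ (¬C ∧ ¬E ∨ ¬D)   [absorption]
= (¬C ∧ ¬E ∨ D) ∧ ¬C ∧ ¬E   [absorption]
= ¬C ∧ ¬E   [absorption]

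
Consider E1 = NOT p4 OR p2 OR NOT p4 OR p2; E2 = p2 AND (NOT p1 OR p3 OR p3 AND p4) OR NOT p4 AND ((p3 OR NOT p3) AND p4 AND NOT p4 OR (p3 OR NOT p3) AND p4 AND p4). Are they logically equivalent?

No

E1: NOT p4 OR p2 OR NOT p4 OR p2
    = NOT p4 OR p2   (idempotence)
E2: p2 AND (NOT p1 OR p3 OR p3 AND p4) OR NOT p4 AND ((p3 OR NOT p3) AND p4 AND NOT p4 OR (p3 OR NOT p3) AND p4 AND p4)
    = p2 AND (NOT p1 OR p3 OR p3 AND p4) OR NOT p4 AND (p3 OR NOT p3) AND p4   (distribution)
    = p2 AND (NOT p1 OR p3) OR NOT p4 AND (p3 OR NOT p3) AND p4   (absorption)
    = p2 AND (NOT p1 OR p3) OR NOT p4 AND p4   (complement / identity)
    = p2 AND (NOT p1 OR p3)   (complement / identity)
These differ: at p1=1, p2=1, p3=0, p4=0, E1 = 1 but E2 = 0.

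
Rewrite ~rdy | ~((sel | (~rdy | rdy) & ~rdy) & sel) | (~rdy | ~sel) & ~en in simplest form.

~rdy | ~((sel | (~rdy | rdy) & ~rdy) & sel) | (~rdy | ~sel) & ~en
= ~rdy | ~((sel | ~rdy) & sel) | (~rdy | ~sel) & ~en   (complement / identity)
= ~rdy | ~sel | (~rdy | ~sel) & ~en   (absorption)
= ~rdy | ~sel   (absorption)

~rdy | ~sel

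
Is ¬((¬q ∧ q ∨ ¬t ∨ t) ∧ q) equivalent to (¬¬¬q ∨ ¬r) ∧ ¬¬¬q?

Yes

E1: ¬((¬q ∧ q ∨ ¬t ∨ t) ∧ q)
    = ¬((¬t ∨ t) ∧ q)   — complement / identity
    = ¬q   — complement / identity
E2: (¬¬¬q ∨ ¬r) ∧ ¬¬¬q
    = ¬¬¬q   — absorption
    = ¬q   — double negation
Both reduce to ¬q, so they are equivalent.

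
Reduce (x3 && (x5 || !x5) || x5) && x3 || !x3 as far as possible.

true

(x3 && (x5 || !x5) || x5) && x3 || !x3
= (x3 || x5) && x3 || !x3   (complement / identity)
= x3 || !x3   (absorption)
= true   (complement)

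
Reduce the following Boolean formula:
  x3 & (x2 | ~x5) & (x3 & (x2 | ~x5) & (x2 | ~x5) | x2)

x3 & (x2 | ~x5) & (x3 & (x2 | ~x5) & (x2 | ~x5) | x2)
= x3 & (x2 | ~x5) & (x3 & (x2 | ~x5) | x2)   (idempotence)
= x3 & (x2 | ~x5)   (absorption)

x3 & (x2 | ~x5)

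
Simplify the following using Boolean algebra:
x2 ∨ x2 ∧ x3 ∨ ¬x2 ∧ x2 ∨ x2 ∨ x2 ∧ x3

x2

x2 ∨ x2 ∧ x3 ∨ ¬x2 ∧ x2 ∨ x2 ∨ x2 ∧ x3
= x2 ∨ x2 ∧ x3 ∨ x2 ∨ x2 ∧ x3   (complement / identity)
= x2 ∨ x2 ∧ x3   (idempotence)
= x2   (absorption)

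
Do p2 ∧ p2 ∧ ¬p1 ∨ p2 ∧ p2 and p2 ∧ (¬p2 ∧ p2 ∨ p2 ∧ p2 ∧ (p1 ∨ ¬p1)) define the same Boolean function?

Yes

E1: p2 ∧ p2 ∧ ¬p1 ∨ p2 ∧ p2
    = p2 ∧ p2   — absorption
    = p2   — idempotence
E2: p2 ∧ (¬p2 ∧ p2 ∨ p2 ∧ p2 ∧ (p1 ∨ ¬p1))
    = p2 ∧ (¬p2 ∧ p2 ∨ p2 ∧ p2)   — complement / identity
    = p2 ∧ p2   — distribution
    = p2   — idempotence
Both reduce to p2, so they are equivalent.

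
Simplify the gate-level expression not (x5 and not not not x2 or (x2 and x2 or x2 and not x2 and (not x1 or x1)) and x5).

not x5

not (x5 and not not not x2 or (x2 and x2 or x2 and not x2 and (not x1 or x1)) and x5)
= not (x5 and not not not x2 or (x2 and x2 or x2 and not x2) and x5)
= not (x5 and not x2 or (x2 and x2 or x2 and not x2) and x5)
= not (x5 and not x2 or x2 and x5)
= not x5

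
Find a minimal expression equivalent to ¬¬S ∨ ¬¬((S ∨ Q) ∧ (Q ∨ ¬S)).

S ∨ Q

¬¬S ∨ ¬¬((S ∨ Q) ∧ (Q ∨ ¬S))
= ¬¬S ∨ ¬¬(S ∧ ¬S ∨ Q)   (distribution)
= S ∨ ¬¬(S ∧ ¬S ∨ Q)   (double negation)
= S ∨ S ∧ ¬S ∨ Q   (double negation)
= S ∨ Q   (complement / identity)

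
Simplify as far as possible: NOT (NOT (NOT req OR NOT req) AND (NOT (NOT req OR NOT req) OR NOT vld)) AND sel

NOT (NOT (NOT req OR NOT req) AND (NOT (NOT req OR NOT req) OR NOT vld)) AND sel
= NOT NOT (NOT req OR NOT req) AND sel
= (NOT req OR NOT req) AND sel
= NOT req AND sel

NOT req AND sel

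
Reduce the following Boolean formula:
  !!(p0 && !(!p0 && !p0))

p0

!!(p0 && !(!p0 && !p0))
= !!(p0 && (p0 || p0))
= p0 && (p0 || p0)
= p0 && p0
= p0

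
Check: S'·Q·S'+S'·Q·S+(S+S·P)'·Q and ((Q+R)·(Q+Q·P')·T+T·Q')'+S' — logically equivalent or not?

E1: S'·Q·S'+S'·Q·S+(S+S·P)'·Q
    = S'·Q·S'+S'·Q·S+S'·Q   (absorption)
    = S'·Q+S'·Q   (distribution)
    = S'·Q   (idempotence)
E2: ((Q+R)·(Q+Q·P')·T+T·Q')'+S'
    = ((Q+R)·Q·T+T·Q')'+S'   (absorption)
    = (Q·T+T·Q')'+S'   (absorption)
    = T'+S'   (distribution)
These differ: at P=0, Q=0, R=0, S=0, T=0, E1 = 0 but E2 = 1.

No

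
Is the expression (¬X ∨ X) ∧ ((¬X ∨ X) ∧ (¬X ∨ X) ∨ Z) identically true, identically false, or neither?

identically true

(¬X ∨ X) ∧ ((¬X ∨ X) ∧ (¬X ∨ X) ∨ Z)
= (¬X ∨ X) ∧ (¬X ∨ X ∨ Z)   (idempotence)
= ¬X ∨ X   (absorption)
= True   (complement)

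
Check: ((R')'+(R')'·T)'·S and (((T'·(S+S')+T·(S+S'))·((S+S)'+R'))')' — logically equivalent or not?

No

E1: ((R')'+(R')'·T)'·S
    = ((R')')'·S   [absorption]
    = R'·S   [double negation]
E2: (((T'·(S+S')+T·(S+S'))·((S+S)'+R'))')'
    = (((S+S')·((S+S)'+R'))')'   [distribution]
    = (((S+S)'+R')')'   [complement / identity]
    = (S+S)'+R'   [double negation]
    = S'+R'   [idempotence]
These differ: at R=0, S=0, T=0, E1 = 0 but E2 = 1.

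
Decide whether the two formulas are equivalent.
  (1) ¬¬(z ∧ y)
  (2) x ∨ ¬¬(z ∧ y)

E1: ¬¬(z ∧ y)
    = z ∧ y   [double negation]
E2: x ∨ ¬¬(z ∧ y)
    = x ∨ z ∧ y   [double negation]
These differ: at x=1, y=0, z=0, E1 = 0 but E2 = 1.

No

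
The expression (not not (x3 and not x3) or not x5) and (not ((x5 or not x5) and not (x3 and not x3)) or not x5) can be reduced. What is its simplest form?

not x5

(not not (x3 and not x3) or not x5) and (not ((x5 or not x5) and not (x3 and not x3)) or not x5)
= (not not (x3 and not x3) or not x5) and (not not (x3 and not x3) or not x5)   — complement / identity
= not not (x3 and not x3) or not x5   — idempotence
= x3 and not x3 or not x5   — double negation
= not x5   — complement / identity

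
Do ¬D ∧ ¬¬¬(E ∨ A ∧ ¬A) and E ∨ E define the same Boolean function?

No

E1: ¬D ∧ ¬¬¬(E ∨ A ∧ ¬A)
    = ¬D ∧ ¬(E ∨ A ∧ ¬A)
    = ¬D ∧ ¬E
E2: E ∨ E
    = E
These differ: at A=0, D=1, E=1, E1 = 0 but E2 = 1.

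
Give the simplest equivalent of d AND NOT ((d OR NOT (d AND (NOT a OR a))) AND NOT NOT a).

d AND NOT a

d AND NOT ((d OR NOT (d AND (NOT a OR a))) AND NOT NOT a)
= d AND NOT ((d OR NOT (d AND (NOT a OR a))) AND a)   — double negation
= d AND NOT ((d OR NOT d) AND a)   — complement / identity
= d AND NOT a   — complement / identity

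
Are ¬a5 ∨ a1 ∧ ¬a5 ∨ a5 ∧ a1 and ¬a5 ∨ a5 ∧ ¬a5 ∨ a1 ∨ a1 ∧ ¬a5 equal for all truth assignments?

E1: ¬a5 ∨ a1 ∧ ¬a5 ∨ a5 ∧ a1
    = ¬a5 ∨ a1   — distribution
E2: ¬a5 ∨ a5 ∧ ¬a5 ∨ a1 ∨ a1 ∧ ¬a5
    = ¬a5 ∨ a5 ∧ ¬a5 ∨ a1   — absorption
    = ¬a5 ∨ a1   — complement / identity
Both reduce to ¬a5 ∨ a1, so they are equivalent.

Yes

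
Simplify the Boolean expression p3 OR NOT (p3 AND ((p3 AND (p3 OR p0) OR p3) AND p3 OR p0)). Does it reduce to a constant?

TRUE

p3 OR NOT (p3 AND ((p3 AND (p3 OR p0) OR p3) AND p3 OR p0))
= p3 OR NOT (p3 AND ((p3 OR p3) AND p3 OR p0))
= p3 OR NOT (p3 AND (p3 AND p3 OR p0))
= p3 OR NOT (p3 AND (p3 OR p0))
= p3 OR NOT p3
= TRUE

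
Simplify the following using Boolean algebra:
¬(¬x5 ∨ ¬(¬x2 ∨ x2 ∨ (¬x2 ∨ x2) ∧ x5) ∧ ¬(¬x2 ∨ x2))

x5

¬(¬x5 ∨ ¬(¬x2 ∨ x2 ∨ (¬x2 ∨ x2) ∧ x5) ∧ ¬(¬x2 ∨ x2))
= ¬(¬x5 ∨ ¬(¬x2 ∨ x2) ∧ ¬(¬x2 ∨ x2))
= ¬(¬x5 ∨ ¬(¬x2 ∨ x2))
= x5 ∧ (¬x2 ∨ x2)
= x5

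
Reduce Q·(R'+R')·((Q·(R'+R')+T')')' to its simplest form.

Q·(R'+R')·((Q·(R'+R')+T')')'
= Q·(R'+R')·(Q·(R'+R')+T')
= Q·(R'+R')
= Q·R'

Q·R'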